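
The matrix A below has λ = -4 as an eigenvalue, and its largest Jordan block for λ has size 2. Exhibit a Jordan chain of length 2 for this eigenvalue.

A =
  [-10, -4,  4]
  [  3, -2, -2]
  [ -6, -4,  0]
A Jordan chain for λ = -4 of length 2:
v_1 = (-6, 3, -6)ᵀ
v_2 = (1, 0, 0)ᵀ

Let N = A − (-4)·I. We want v_2 with N^2 v_2 = 0 but N^1 v_2 ≠ 0; then v_{j-1} := N · v_j for j = 2, …, 2.

Pick v_2 = (1, 0, 0)ᵀ.
Then v_1 = N · v_2 = (-6, 3, -6)ᵀ.

Sanity check: (A − (-4)·I) v_1 = (0, 0, 0)ᵀ = 0. ✓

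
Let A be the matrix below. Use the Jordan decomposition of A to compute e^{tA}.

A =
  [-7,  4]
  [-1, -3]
e^{tA} =
  [-2*t*exp(-5*t) + exp(-5*t), 4*t*exp(-5*t)]
  [-t*exp(-5*t), 2*t*exp(-5*t) + exp(-5*t)]

Strategy: write A = P · J · P⁻¹ where J is a Jordan canonical form, so e^{tA} = P · e^{tJ} · P⁻¹, and e^{tJ} can be computed block-by-block.

A has Jordan form
J =
  [-5,  1]
  [ 0, -5]
(up to reordering of blocks).

Per-block formulas:
  For a 2×2 Jordan block J_2(-5): exp(t · J_2(-5)) = e^(-5t)·(I + t·N), where N is the 2×2 nilpotent shift.

After assembling e^{tJ} and conjugating by P, we get:

e^{tA} =
  [-2*t*exp(-5*t) + exp(-5*t), 4*t*exp(-5*t)]
  [-t*exp(-5*t), 2*t*exp(-5*t) + exp(-5*t)]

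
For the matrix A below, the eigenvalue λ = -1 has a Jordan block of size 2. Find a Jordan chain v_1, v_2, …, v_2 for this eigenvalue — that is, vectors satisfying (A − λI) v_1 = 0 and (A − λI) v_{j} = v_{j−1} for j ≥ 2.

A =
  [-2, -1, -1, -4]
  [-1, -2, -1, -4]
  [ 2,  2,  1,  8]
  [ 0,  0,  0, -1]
A Jordan chain for λ = -1 of length 2:
v_1 = (-1, -1, 2, 0)ᵀ
v_2 = (1, 0, 0, 0)ᵀ

Let N = A − (-1)·I. We want v_2 with N^2 v_2 = 0 but N^1 v_2 ≠ 0; then v_{j-1} := N · v_j for j = 2, …, 2.

Pick v_2 = (1, 0, 0, 0)ᵀ.
Then v_1 = N · v_2 = (-1, -1, 2, 0)ᵀ.

Sanity check: (A − (-1)·I) v_1 = (0, 0, 0, 0)ᵀ = 0. ✓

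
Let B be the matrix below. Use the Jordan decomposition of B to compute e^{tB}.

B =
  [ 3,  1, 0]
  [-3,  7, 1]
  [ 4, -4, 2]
e^{tB} =
  [-t^2*exp(4*t) - t*exp(4*t) + exp(4*t), t^2*exp(4*t) + t*exp(4*t), t^2*exp(4*t)/2]
  [-t^2*exp(4*t) - 3*t*exp(4*t), t^2*exp(4*t) + 3*t*exp(4*t) + exp(4*t), t^2*exp(4*t)/2 + t*exp(4*t)]
  [4*t*exp(4*t), -4*t*exp(4*t), -2*t*exp(4*t) + exp(4*t)]

Strategy: write B = P · J · P⁻¹ where J is a Jordan canonical form, so e^{tB} = P · e^{tJ} · P⁻¹, and e^{tJ} can be computed block-by-block.

B has Jordan form
J =
  [4, 1, 0]
  [0, 4, 1]
  [0, 0, 4]
(up to reordering of blocks).

Per-block formulas:
  For a 3×3 Jordan block J_3(4): exp(t · J_3(4)) = e^(4t)·(I + t·N + (t^2/2)·N^2), where N is the 3×3 nilpotent shift.

After assembling e^{tJ} and conjugating by P, we get:

e^{tB} =
  [-t^2*exp(4*t) - t*exp(4*t) + exp(4*t), t^2*exp(4*t) + t*exp(4*t), t^2*exp(4*t)/2]
  [-t^2*exp(4*t) - 3*t*exp(4*t), t^2*exp(4*t) + 3*t*exp(4*t) + exp(4*t), t^2*exp(4*t)/2 + t*exp(4*t)]
  [4*t*exp(4*t), -4*t*exp(4*t), -2*t*exp(4*t) + exp(4*t)]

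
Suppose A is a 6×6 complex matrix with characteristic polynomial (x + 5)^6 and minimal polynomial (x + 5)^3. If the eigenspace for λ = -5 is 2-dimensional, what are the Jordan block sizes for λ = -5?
Block sizes for λ = -5: [3, 3]

Step 1 — from the characteristic polynomial, algebraic multiplicity of λ = -5 is 6. From dim ker(A − (-5)·I) = 2, there are exactly 2 Jordan blocks for λ = -5.
Step 2 — from the minimal polynomial, the factor (x + 5)^3 tells us the largest block for λ = -5 has size 3.
Step 3 — with total size 6, 2 blocks, and largest block 3, the block sizes (in nonincreasing order) are [3, 3].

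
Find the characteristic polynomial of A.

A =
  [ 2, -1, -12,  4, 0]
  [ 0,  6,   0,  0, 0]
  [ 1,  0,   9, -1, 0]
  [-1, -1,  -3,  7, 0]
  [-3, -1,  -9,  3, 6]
x^5 - 30*x^4 + 360*x^3 - 2160*x^2 + 6480*x - 7776

Expanding det(x·I − A) (e.g. by cofactor expansion or by noting that A is similar to its Jordan form J, which has the same characteristic polynomial as A) gives
  χ_A(x) = x^5 - 30*x^4 + 360*x^3 - 2160*x^2 + 6480*x - 7776
which factors as (x - 6)^5. The eigenvalues (with algebraic multiplicities) are λ = 6 with multiplicity 5.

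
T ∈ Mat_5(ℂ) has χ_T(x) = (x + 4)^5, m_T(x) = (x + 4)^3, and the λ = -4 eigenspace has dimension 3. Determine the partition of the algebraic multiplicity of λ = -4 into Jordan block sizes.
Block sizes for λ = -4: [3, 1, 1]

Step 1 — from the characteristic polynomial, algebraic multiplicity of λ = -4 is 5. From dim ker(T − (-4)·I) = 3, there are exactly 3 Jordan blocks for λ = -4.
Step 2 — from the minimal polynomial, the factor (x + 4)^3 tells us the largest block for λ = -4 has size 3.
Step 3 — with total size 5, 3 blocks, and largest block 3, the block sizes (in nonincreasing order) are [3, 1, 1].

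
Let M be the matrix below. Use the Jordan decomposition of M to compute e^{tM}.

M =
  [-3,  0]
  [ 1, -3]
e^{tM} =
  [exp(-3*t), 0]
  [t*exp(-3*t), exp(-3*t)]

Strategy: write M = P · J · P⁻¹ where J is a Jordan canonical form, so e^{tM} = P · e^{tJ} · P⁻¹, and e^{tJ} can be computed block-by-block.

M has Jordan form
J =
  [-3,  1]
  [ 0, -3]
(up to reordering of blocks).

Per-block formulas:
  For a 2×2 Jordan block J_2(-3): exp(t · J_2(-3)) = e^(-3t)·(I + t·N), where N is the 2×2 nilpotent shift.

After assembling e^{tJ} and conjugating by P, we get:

e^{tM} =
  [exp(-3*t), 0]
  [t*exp(-3*t), exp(-3*t)]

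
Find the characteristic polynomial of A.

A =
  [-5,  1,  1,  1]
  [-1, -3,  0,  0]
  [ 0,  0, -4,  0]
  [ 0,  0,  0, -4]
x^4 + 16*x^3 + 96*x^2 + 256*x + 256

Expanding det(x·I − A) (e.g. by cofactor expansion or by noting that A is similar to its Jordan form J, which has the same characteristic polynomial as A) gives
  χ_A(x) = x^4 + 16*x^3 + 96*x^2 + 256*x + 256
which factors as (x + 4)^4. The eigenvalues (with algebraic multiplicities) are λ = -4 with multiplicity 4.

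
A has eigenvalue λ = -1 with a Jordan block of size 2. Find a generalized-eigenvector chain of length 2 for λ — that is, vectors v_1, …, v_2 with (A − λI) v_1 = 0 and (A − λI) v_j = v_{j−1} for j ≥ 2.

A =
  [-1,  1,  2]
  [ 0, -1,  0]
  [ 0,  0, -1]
A Jordan chain for λ = -1 of length 2:
v_1 = (1, 0, 0)ᵀ
v_2 = (0, 1, 0)ᵀ

Let N = A − (-1)·I. We want v_2 with N^2 v_2 = 0 but N^1 v_2 ≠ 0; then v_{j-1} := N · v_j for j = 2, …, 2.

Pick v_2 = (0, 1, 0)ᵀ.
Then v_1 = N · v_2 = (1, 0, 0)ᵀ.

Sanity check: (A − (-1)·I) v_1 = (0, 0, 0)ᵀ = 0. ✓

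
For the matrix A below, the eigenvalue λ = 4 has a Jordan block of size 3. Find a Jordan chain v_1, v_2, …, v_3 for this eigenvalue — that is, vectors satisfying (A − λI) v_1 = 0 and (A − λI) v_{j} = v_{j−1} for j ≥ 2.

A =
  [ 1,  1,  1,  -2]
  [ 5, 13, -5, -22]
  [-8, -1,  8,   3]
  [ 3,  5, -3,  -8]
A Jordan chain for λ = 4 of length 3:
v_1 = (-5, -15, -10, -5)ᵀ
v_2 = (-2, 14, -9, 8)ᵀ
v_3 = (1, 1, 0, 0)ᵀ

Let N = A − (4)·I. We want v_3 with N^3 v_3 = 0 but N^2 v_3 ≠ 0; then v_{j-1} := N · v_j for j = 3, …, 2.

Pick v_3 = (1, 1, 0, 0)ᵀ.
Then v_2 = N · v_3 = (-2, 14, -9, 8)ᵀ.
Then v_1 = N · v_2 = (-5, -15, -10, -5)ᵀ.

Sanity check: (A − (4)·I) v_1 = (0, 0, 0, 0)ᵀ = 0. ✓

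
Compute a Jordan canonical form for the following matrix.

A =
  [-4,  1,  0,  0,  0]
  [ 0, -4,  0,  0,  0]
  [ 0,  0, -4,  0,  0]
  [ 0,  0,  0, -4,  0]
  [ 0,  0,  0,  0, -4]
J_2(-4) ⊕ J_1(-4) ⊕ J_1(-4) ⊕ J_1(-4)

The characteristic polynomial is
  det(x·I − A) = x^5 + 20*x^4 + 160*x^3 + 640*x^2 + 1280*x + 1024 = (x + 4)^5

Eigenvalues and multiplicities (the geometric multiplicity of λ is n − rank(A − λI), which equals the number of Jordan blocks for λ):
  λ = -4: algebraic multiplicity = 5, geometric multiplicity = 4

Determining the block sizes for each eigenvalue:
  λ = -4: 4 blocks summing to 5 forces exactly one block of size 2 and the rest size 1 → block sizes [2, 1, 1, 1]

Assembling the blocks gives a Jordan form
J =
  [-4,  1,  0,  0,  0]
  [ 0, -4,  0,  0,  0]
  [ 0,  0, -4,  0,  0]
  [ 0,  0,  0, -4,  0]
  [ 0,  0,  0,  0, -4]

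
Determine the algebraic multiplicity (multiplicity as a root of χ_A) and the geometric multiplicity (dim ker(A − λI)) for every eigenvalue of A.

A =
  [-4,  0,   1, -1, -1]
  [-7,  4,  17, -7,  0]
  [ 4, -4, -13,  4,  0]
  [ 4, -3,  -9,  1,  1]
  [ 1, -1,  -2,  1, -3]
λ = -3: alg = 5, geom = 2

Step 1 — factor the characteristic polynomial to read off the algebraic multiplicities:
  χ_A(x) = (x + 3)^5

Step 2 — compute geometric multiplicities via the rank-nullity identity g(λ) = n − rank(A − λI):
  rank(A − (-3)·I) = 3, so dim ker(A − (-3)·I) = n − 3 = 2

Summary:
  λ = -3: algebraic multiplicity = 5, geometric multiplicity = 2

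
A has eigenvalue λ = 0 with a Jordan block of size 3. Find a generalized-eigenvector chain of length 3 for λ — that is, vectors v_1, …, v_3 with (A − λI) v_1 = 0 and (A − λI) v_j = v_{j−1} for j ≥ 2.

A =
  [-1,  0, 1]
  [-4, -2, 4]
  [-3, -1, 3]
A Jordan chain for λ = 0 of length 3:
v_1 = (-2, 0, -2)ᵀ
v_2 = (-1, -4, -3)ᵀ
v_3 = (1, 0, 0)ᵀ

Let N = A − (0)·I. We want v_3 with N^3 v_3 = 0 but N^2 v_3 ≠ 0; then v_{j-1} := N · v_j for j = 3, …, 2.

Pick v_3 = (1, 0, 0)ᵀ.
Then v_2 = N · v_3 = (-1, -4, -3)ᵀ.
Then v_1 = N · v_2 = (-2, 0, -2)ᵀ.

Sanity check: (A − (0)·I) v_1 = (0, 0, 0)ᵀ = 0. ✓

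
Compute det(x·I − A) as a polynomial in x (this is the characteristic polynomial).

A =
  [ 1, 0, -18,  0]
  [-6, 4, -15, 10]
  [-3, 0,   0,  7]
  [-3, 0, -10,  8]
x^4 - 13*x^3 + 60*x^2 - 112*x + 64

Expanding det(x·I − A) (e.g. by cofactor expansion or by noting that A is similar to its Jordan form J, which has the same characteristic polynomial as A) gives
  χ_A(x) = x^4 - 13*x^3 + 60*x^2 - 112*x + 64
which factors as (x - 4)^3*(x - 1). The eigenvalues (with algebraic multiplicities) are λ = 1 with multiplicity 1, λ = 4 with multiplicity 3.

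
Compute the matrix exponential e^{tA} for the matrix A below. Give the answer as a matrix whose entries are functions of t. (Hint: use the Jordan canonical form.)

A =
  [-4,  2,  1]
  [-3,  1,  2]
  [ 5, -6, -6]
e^{tA} =
  [-t*exp(-3*t) + exp(-3*t), 2*t*exp(-3*t), t*exp(-3*t)]
  [t^2*exp(-3*t)/2 - 3*t*exp(-3*t), -t^2*exp(-3*t) + 4*t*exp(-3*t) + exp(-3*t), -t^2*exp(-3*t)/2 + 2*t*exp(-3*t)]
  [-t^2*exp(-3*t) + 5*t*exp(-3*t), 2*t^2*exp(-3*t) - 6*t*exp(-3*t), t^2*exp(-3*t) - 3*t*exp(-3*t) + exp(-3*t)]

Strategy: write A = P · J · P⁻¹ where J is a Jordan canonical form, so e^{tA} = P · e^{tJ} · P⁻¹, and e^{tJ} can be computed block-by-block.

A has Jordan form
J =
  [-3,  1,  0]
  [ 0, -3,  1]
  [ 0,  0, -3]
(up to reordering of blocks).

Per-block formulas:
  For a 3×3 Jordan block J_3(-3): exp(t · J_3(-3)) = e^(-3t)·(I + t·N + (t^2/2)·N^2), where N is the 3×3 nilpotent shift.

After assembling e^{tJ} and conjugating by P, we get:

e^{tA} =
  [-t*exp(-3*t) + exp(-3*t), 2*t*exp(-3*t), t*exp(-3*t)]
  [t^2*exp(-3*t)/2 - 3*t*exp(-3*t), -t^2*exp(-3*t) + 4*t*exp(-3*t) + exp(-3*t), -t^2*exp(-3*t)/2 + 2*t*exp(-3*t)]
  [-t^2*exp(-3*t) + 5*t*exp(-3*t), 2*t^2*exp(-3*t) - 6*t*exp(-3*t), t^2*exp(-3*t) - 3*t*exp(-3*t) + exp(-3*t)]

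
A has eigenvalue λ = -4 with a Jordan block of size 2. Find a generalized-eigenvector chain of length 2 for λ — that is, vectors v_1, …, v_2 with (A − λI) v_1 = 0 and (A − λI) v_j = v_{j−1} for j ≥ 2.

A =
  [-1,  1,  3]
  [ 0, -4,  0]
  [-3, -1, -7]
A Jordan chain for λ = -4 of length 2:
v_1 = (3, 0, -3)ᵀ
v_2 = (1, 0, 0)ᵀ

Let N = A − (-4)·I. We want v_2 with N^2 v_2 = 0 but N^1 v_2 ≠ 0; then v_{j-1} := N · v_j for j = 2, …, 2.

Pick v_2 = (1, 0, 0)ᵀ.
Then v_1 = N · v_2 = (3, 0, -3)ᵀ.

Sanity check: (A − (-4)·I) v_1 = (0, 0, 0)ᵀ = 0. ✓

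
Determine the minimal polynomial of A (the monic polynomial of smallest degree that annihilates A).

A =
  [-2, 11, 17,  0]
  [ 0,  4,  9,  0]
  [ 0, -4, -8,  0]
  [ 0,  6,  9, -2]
x^3 + 6*x^2 + 12*x + 8

The characteristic polynomial is χ_A(x) = (x + 2)^4, so the eigenvalues are known. The minimal polynomial is
  m_A(x) = Π_λ (x − λ)^{k_λ}
where k_λ is the size of the *largest* Jordan block for λ (equivalently, the smallest k with (A − λI)^k v = 0 for every generalised eigenvector v of λ).

  λ = -2: largest Jordan block has size 3, contributing (x + 2)^3

So m_A(x) = (x + 2)^3 = x^3 + 6*x^2 + 12*x + 8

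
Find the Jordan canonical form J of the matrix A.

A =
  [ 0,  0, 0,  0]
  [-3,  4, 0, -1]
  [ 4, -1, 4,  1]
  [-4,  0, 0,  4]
J_1(0) ⊕ J_3(4)

The characteristic polynomial is
  det(x·I − A) = x^4 - 12*x^3 + 48*x^2 - 64*x = x*(x - 4)^3

Eigenvalues and multiplicities (the geometric multiplicity of λ is n − rank(A − λI), which equals the number of Jordan blocks for λ):
  λ = 0: algebraic multiplicity = 1, geometric multiplicity = 1
  λ = 4: algebraic multiplicity = 3, geometric multiplicity = 1

Determining the block sizes for each eigenvalue:
  λ = 0: one block (gm = 1), so the single block has size am = 1 → block sizes [1]
  λ = 4: one block (gm = 1), so the single block has size am = 3 → block sizes [3]

Assembling the blocks gives a Jordan form
J =
  [0, 0, 0, 0]
  [0, 4, 1, 0]
  [0, 0, 4, 1]
  [0, 0, 0, 4]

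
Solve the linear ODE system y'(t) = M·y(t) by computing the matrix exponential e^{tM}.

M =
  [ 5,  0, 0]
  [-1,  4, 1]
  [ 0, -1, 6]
e^{tM} =
  [exp(5*t), 0, 0]
  [t^2*exp(5*t)/2 - t*exp(5*t), -t*exp(5*t) + exp(5*t), t*exp(5*t)]
  [t^2*exp(5*t)/2, -t*exp(5*t), t*exp(5*t) + exp(5*t)]

Strategy: write M = P · J · P⁻¹ where J is a Jordan canonical form, so e^{tM} = P · e^{tJ} · P⁻¹, and e^{tJ} can be computed block-by-block.

M has Jordan form
J =
  [5, 1, 0]
  [0, 5, 1]
  [0, 0, 5]
(up to reordering of blocks).

Per-block formulas:
  For a 3×3 Jordan block J_3(5): exp(t · J_3(5)) = e^(5t)·(I + t·N + (t^2/2)·N^2), where N is the 3×3 nilpotent shift.

After assembling e^{tJ} and conjugating by P, we get:

e^{tM} =
  [exp(5*t), 0, 0]
  [t^2*exp(5*t)/2 - t*exp(5*t), -t*exp(5*t) + exp(5*t), t*exp(5*t)]
  [t^2*exp(5*t)/2, -t*exp(5*t), t*exp(5*t) + exp(5*t)]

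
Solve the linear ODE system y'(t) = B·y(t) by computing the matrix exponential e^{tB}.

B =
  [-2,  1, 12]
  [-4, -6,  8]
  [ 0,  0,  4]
e^{tB} =
  [2*t*exp(-4*t) + exp(-4*t), t*exp(-4*t), -4*t*exp(-4*t) + 2*exp(4*t) - 2*exp(-4*t)]
  [-4*t*exp(-4*t), -2*t*exp(-4*t) + exp(-4*t), 8*t*exp(-4*t)]
  [0, 0, exp(4*t)]

Strategy: write B = P · J · P⁻¹ where J is a Jordan canonical form, so e^{tB} = P · e^{tJ} · P⁻¹, and e^{tJ} can be computed block-by-block.

B has Jordan form
J =
  [-4,  1, 0]
  [ 0, -4, 0]
  [ 0,  0, 4]
(up to reordering of blocks).

Per-block formulas:
  For a 1×1 block at λ = 4: exp(t · [4]) = [e^(4t)].
  For a 2×2 Jordan block J_2(-4): exp(t · J_2(-4)) = e^(-4t)·(I + t·N), where N is the 2×2 nilpotent shift.

After assembling e^{tJ} and conjugating by P, we get:

e^{tB} =
  [2*t*exp(-4*t) + exp(-4*t), t*exp(-4*t), -4*t*exp(-4*t) + 2*exp(4*t) - 2*exp(-4*t)]
  [-4*t*exp(-4*t), -2*t*exp(-4*t) + exp(-4*t), 8*t*exp(-4*t)]
  [0, 0, exp(4*t)]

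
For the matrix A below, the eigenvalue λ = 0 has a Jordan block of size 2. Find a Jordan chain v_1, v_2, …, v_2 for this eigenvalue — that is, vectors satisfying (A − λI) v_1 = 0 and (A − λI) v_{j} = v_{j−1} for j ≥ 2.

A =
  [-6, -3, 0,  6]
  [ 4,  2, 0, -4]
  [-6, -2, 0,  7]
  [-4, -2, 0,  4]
A Jordan chain for λ = 0 of length 2:
v_1 = (-6, 4, -6, -4)ᵀ
v_2 = (1, 0, 0, 0)ᵀ

Let N = A − (0)·I. We want v_2 with N^2 v_2 = 0 but N^1 v_2 ≠ 0; then v_{j-1} := N · v_j for j = 2, …, 2.

Pick v_2 = (1, 0, 0, 0)ᵀ.
Then v_1 = N · v_2 = (-6, 4, -6, -4)ᵀ.

Sanity check: (A − (0)·I) v_1 = (0, 0, 0, 0)ᵀ = 0. ✓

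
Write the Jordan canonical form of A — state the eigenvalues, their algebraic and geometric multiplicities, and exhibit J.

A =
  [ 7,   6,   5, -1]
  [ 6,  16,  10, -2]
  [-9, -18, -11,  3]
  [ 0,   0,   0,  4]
J_2(4) ⊕ J_1(4) ⊕ J_1(4)

The characteristic polynomial is
  det(x·I − A) = x^4 - 16*x^3 + 96*x^2 - 256*x + 256 = (x - 4)^4

Eigenvalues and multiplicities (the geometric multiplicity of λ is n − rank(A − λI), which equals the number of Jordan blocks for λ):
  λ = 4: algebraic multiplicity = 4, geometric multiplicity = 3

Determining the block sizes for each eigenvalue:
  λ = 4: 3 blocks summing to 4 forces exactly one block of size 2 and the rest size 1 → block sizes [2, 1, 1]

Assembling the blocks gives a Jordan form
J =
  [4, 1, 0, 0]
  [0, 4, 0, 0]
  [0, 0, 4, 0]
  [0, 0, 0, 4]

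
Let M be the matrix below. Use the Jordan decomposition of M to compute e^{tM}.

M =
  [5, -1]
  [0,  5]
e^{tM} =
  [exp(5*t), -t*exp(5*t)]
  [0, exp(5*t)]

Strategy: write M = P · J · P⁻¹ where J is a Jordan canonical form, so e^{tM} = P · e^{tJ} · P⁻¹, and e^{tJ} can be computed block-by-block.

M has Jordan form
J =
  [5, 1]
  [0, 5]
(up to reordering of blocks).

Per-block formulas:
  For a 2×2 Jordan block J_2(5): exp(t · J_2(5)) = e^(5t)·(I + t·N), where N is the 2×2 nilpotent shift.

After assembling e^{tJ} and conjugating by P, we get:

e^{tM} =
  [exp(5*t), -t*exp(5*t)]
  [0, exp(5*t)]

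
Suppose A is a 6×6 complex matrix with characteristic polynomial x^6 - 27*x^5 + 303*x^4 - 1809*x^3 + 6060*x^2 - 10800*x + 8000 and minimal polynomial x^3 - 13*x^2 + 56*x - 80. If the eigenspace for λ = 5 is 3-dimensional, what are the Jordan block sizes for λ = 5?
Block sizes for λ = 5: [1, 1, 1]

Step 1 — from the characteristic polynomial, algebraic multiplicity of λ = 5 is 3. From dim ker(A − (5)·I) = 3, there are exactly 3 Jordan blocks for λ = 5.
Step 2 — from the minimal polynomial, the factor (x − 5) tells us the largest block for λ = 5 has size 1.
Step 3 — with total size 3, 3 blocks, and largest block 1, the block sizes (in nonincreasing order) are [1, 1, 1].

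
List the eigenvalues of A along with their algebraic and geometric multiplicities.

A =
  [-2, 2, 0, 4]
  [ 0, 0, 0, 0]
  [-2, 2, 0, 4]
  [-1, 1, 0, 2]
λ = 0: alg = 4, geom = 3

Step 1 — factor the characteristic polynomial to read off the algebraic multiplicities:
  χ_A(x) = x^4

Step 2 — compute geometric multiplicities via the rank-nullity identity g(λ) = n − rank(A − λI):
  rank(A − (0)·I) = 1, so dim ker(A − (0)·I) = n − 1 = 3

Summary:
  λ = 0: algebraic multiplicity = 4, geometric multiplicity = 3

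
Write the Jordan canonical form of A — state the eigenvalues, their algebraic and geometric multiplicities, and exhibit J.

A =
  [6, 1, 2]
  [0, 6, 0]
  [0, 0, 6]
J_2(6) ⊕ J_1(6)

The characteristic polynomial is
  det(x·I − A) = x^3 - 18*x^2 + 108*x - 216 = (x - 6)^3

Eigenvalues and multiplicities (the geometric multiplicity of λ is n − rank(A − λI), which equals the number of Jordan blocks for λ):
  λ = 6: algebraic multiplicity = 3, geometric multiplicity = 2

Determining the block sizes for each eigenvalue:
  λ = 6: 2 blocks summing to 3 forces exactly one block of size 2 and the rest size 1 → block sizes [2, 1]

Assembling the blocks gives a Jordan form
J =
  [6, 1, 0]
  [0, 6, 0]
  [0, 0, 6]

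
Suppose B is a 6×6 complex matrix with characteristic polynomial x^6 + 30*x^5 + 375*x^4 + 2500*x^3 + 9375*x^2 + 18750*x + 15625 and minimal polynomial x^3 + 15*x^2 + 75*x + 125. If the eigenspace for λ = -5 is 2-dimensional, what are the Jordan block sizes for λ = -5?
Block sizes for λ = -5: [3, 3]

Step 1 — from the characteristic polynomial, algebraic multiplicity of λ = -5 is 6. From dim ker(B − (-5)·I) = 2, there are exactly 2 Jordan blocks for λ = -5.
Step 2 — from the minimal polynomial, the factor (x + 5)^3 tells us the largest block for λ = -5 has size 3.
Step 3 — with total size 6, 2 blocks, and largest block 3, the block sizes (in nonincreasing order) are [3, 3].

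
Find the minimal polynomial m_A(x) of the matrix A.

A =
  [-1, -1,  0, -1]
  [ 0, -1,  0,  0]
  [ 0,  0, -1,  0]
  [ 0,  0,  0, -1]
x^2 + 2*x + 1

The characteristic polynomial is χ_A(x) = (x + 1)^4, so the eigenvalues are known. The minimal polynomial is
  m_A(x) = Π_λ (x − λ)^{k_λ}
where k_λ is the size of the *largest* Jordan block for λ (equivalently, the smallest k with (A − λI)^k v = 0 for every generalised eigenvector v of λ).

  λ = -1: largest Jordan block has size 2, contributing (x + 1)^2

So m_A(x) = (x + 1)^2 = x^2 + 2*x + 1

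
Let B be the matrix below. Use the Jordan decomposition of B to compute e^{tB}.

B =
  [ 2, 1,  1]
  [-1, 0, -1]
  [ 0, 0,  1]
e^{tB} =
  [t*exp(t) + exp(t), t*exp(t), t*exp(t)]
  [-t*exp(t), -t*exp(t) + exp(t), -t*exp(t)]
  [0, 0, exp(t)]

Strategy: write B = P · J · P⁻¹ where J is a Jordan canonical form, so e^{tB} = P · e^{tJ} · P⁻¹, and e^{tJ} can be computed block-by-block.

B has Jordan form
J =
  [1, 1, 0]
  [0, 1, 0]
  [0, 0, 1]
(up to reordering of blocks).

Per-block formulas:
  For a 1×1 block at λ = 1: exp(t · [1]) = [e^(1t)].
  For a 2×2 Jordan block J_2(1): exp(t · J_2(1)) = e^(1t)·(I + t·N), where N is the 2×2 nilpotent shift.

After assembling e^{tJ} and conjugating by P, we get:

e^{tB} =
  [t*exp(t) + exp(t), t*exp(t), t*exp(t)]
  [-t*exp(t), -t*exp(t) + exp(t), -t*exp(t)]
  [0, 0, exp(t)]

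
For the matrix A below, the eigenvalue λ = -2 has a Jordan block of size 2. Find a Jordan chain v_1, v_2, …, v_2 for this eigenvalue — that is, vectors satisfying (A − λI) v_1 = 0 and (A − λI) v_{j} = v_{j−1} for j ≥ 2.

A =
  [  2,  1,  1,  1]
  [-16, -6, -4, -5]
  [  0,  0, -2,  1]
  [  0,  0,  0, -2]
A Jordan chain for λ = -2 of length 2:
v_1 = (4, -16, 0, 0)ᵀ
v_2 = (1, 0, 0, 0)ᵀ

Let N = A − (-2)·I. We want v_2 with N^2 v_2 = 0 but N^1 v_2 ≠ 0; then v_{j-1} := N · v_j for j = 2, …, 2.

Pick v_2 = (1, 0, 0, 0)ᵀ.
Then v_1 = N · v_2 = (4, -16, 0, 0)ᵀ.

Sanity check: (A − (-2)·I) v_1 = (0, 0, 0, 0)ᵀ = 0. ✓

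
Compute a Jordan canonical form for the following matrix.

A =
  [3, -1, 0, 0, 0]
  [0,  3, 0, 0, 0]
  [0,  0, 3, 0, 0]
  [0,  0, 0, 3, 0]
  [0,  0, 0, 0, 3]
J_2(3) ⊕ J_1(3) ⊕ J_1(3) ⊕ J_1(3)

The characteristic polynomial is
  det(x·I − A) = x^5 - 15*x^4 + 90*x^3 - 270*x^2 + 405*x - 243 = (x - 3)^5

Eigenvalues and multiplicities (the geometric multiplicity of λ is n − rank(A − λI), which equals the number of Jordan blocks for λ):
  λ = 3: algebraic multiplicity = 5, geometric multiplicity = 4

Determining the block sizes for each eigenvalue:
  λ = 3: 4 blocks summing to 5 forces exactly one block of size 2 and the rest size 1 → block sizes [2, 1, 1, 1]

Assembling the blocks gives a Jordan form
J =
  [3, 1, 0, 0, 0]
  [0, 3, 0, 0, 0]
  [0, 0, 3, 0, 0]
  [0, 0, 0, 3, 0]
  [0, 0, 0, 0, 3]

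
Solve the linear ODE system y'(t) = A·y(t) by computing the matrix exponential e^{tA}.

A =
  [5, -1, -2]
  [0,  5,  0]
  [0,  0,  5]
e^{tA} =
  [exp(5*t), -t*exp(5*t), -2*t*exp(5*t)]
  [0, exp(5*t), 0]
  [0, 0, exp(5*t)]

Strategy: write A = P · J · P⁻¹ where J is a Jordan canonical form, so e^{tA} = P · e^{tJ} · P⁻¹, and e^{tJ} can be computed block-by-block.

A has Jordan form
J =
  [5, 1, 0]
  [0, 5, 0]
  [0, 0, 5]
(up to reordering of blocks).

Per-block formulas:
  For a 2×2 Jordan block J_2(5): exp(t · J_2(5)) = e^(5t)·(I + t·N), where N is the 2×2 nilpotent shift.
  For a 1×1 block at λ = 5: exp(t · [5]) = [e^(5t)].

After assembling e^{tJ} and conjugating by P, we get:

e^{tA} =
  [exp(5*t), -t*exp(5*t), -2*t*exp(5*t)]
  [0, exp(5*t), 0]
  [0, 0, exp(5*t)]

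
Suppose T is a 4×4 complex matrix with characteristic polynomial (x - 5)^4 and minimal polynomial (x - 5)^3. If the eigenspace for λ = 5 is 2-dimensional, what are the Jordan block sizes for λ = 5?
Block sizes for λ = 5: [3, 1]

Step 1 — from the characteristic polynomial, algebraic multiplicity of λ = 5 is 4. From dim ker(T − (5)·I) = 2, there are exactly 2 Jordan blocks for λ = 5.
Step 2 — from the minimal polynomial, the factor (x − 5)^3 tells us the largest block for λ = 5 has size 3.
Step 3 — with total size 4, 2 blocks, and largest block 3, the block sizes (in nonincreasing order) are [3, 1].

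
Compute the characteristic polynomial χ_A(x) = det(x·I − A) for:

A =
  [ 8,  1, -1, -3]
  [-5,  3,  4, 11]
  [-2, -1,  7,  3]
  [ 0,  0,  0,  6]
x^4 - 24*x^3 + 216*x^2 - 864*x + 1296

Expanding det(x·I − A) (e.g. by cofactor expansion or by noting that A is similar to its Jordan form J, which has the same characteristic polynomial as A) gives
  χ_A(x) = x^4 - 24*x^3 + 216*x^2 - 864*x + 1296
which factors as (x - 6)^4. The eigenvalues (with algebraic multiplicities) are λ = 6 with multiplicity 4.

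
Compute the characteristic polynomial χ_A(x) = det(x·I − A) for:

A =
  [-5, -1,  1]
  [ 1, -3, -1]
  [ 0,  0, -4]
x^3 + 12*x^2 + 48*x + 64

Expanding det(x·I − A) (e.g. by cofactor expansion or by noting that A is similar to its Jordan form J, which has the same characteristic polynomial as A) gives
  χ_A(x) = x^3 + 12*x^2 + 48*x + 64
which factors as (x + 4)^3. The eigenvalues (with algebraic multiplicities) are λ = -4 with multiplicity 3.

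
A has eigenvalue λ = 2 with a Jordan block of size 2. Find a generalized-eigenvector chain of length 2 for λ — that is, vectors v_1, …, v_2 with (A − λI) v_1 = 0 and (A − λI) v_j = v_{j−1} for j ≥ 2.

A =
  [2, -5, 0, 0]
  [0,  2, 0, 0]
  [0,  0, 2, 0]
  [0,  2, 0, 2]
A Jordan chain for λ = 2 of length 2:
v_1 = (-5, 0, 0, 2)ᵀ
v_2 = (0, 1, 0, 0)ᵀ

Let N = A − (2)·I. We want v_2 with N^2 v_2 = 0 but N^1 v_2 ≠ 0; then v_{j-1} := N · v_j for j = 2, …, 2.

Pick v_2 = (0, 1, 0, 0)ᵀ.
Then v_1 = N · v_2 = (-5, 0, 0, 2)ᵀ.

Sanity check: (A − (2)·I) v_1 = (0, 0, 0, 0)ᵀ = 0. ✓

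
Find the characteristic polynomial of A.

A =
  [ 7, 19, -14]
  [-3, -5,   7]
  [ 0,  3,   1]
x^3 - 3*x^2 + 3*x - 1

Expanding det(x·I − A) (e.g. by cofactor expansion or by noting that A is similar to its Jordan form J, which has the same characteristic polynomial as A) gives
  χ_A(x) = x^3 - 3*x^2 + 3*x - 1
which factors as (x - 1)^3. The eigenvalues (with algebraic multiplicities) are λ = 1 with multiplicity 3.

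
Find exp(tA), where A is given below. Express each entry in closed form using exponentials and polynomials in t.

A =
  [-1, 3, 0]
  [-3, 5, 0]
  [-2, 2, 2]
e^{tA} =
  [-3*t*exp(2*t) + exp(2*t), 3*t*exp(2*t), 0]
  [-3*t*exp(2*t), 3*t*exp(2*t) + exp(2*t), 0]
  [-2*t*exp(2*t), 2*t*exp(2*t), exp(2*t)]

Strategy: write A = P · J · P⁻¹ where J is a Jordan canonical form, so e^{tA} = P · e^{tJ} · P⁻¹, and e^{tJ} can be computed block-by-block.

A has Jordan form
J =
  [2, 1, 0]
  [0, 2, 0]
  [0, 0, 2]
(up to reordering of blocks).

Per-block formulas:
  For a 2×2 Jordan block J_2(2): exp(t · J_2(2)) = e^(2t)·(I + t·N), where N is the 2×2 nilpotent shift.
  For a 1×1 block at λ = 2: exp(t · [2]) = [e^(2t)].

After assembling e^{tJ} and conjugating by P, we get:

e^{tA} =
  [-3*t*exp(2*t) + exp(2*t), 3*t*exp(2*t), 0]
  [-3*t*exp(2*t), 3*t*exp(2*t) + exp(2*t), 0]
  [-2*t*exp(2*t), 2*t*exp(2*t), exp(2*t)]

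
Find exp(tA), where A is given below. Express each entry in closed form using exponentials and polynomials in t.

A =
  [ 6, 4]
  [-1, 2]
e^{tA} =
  [2*t*exp(4*t) + exp(4*t), 4*t*exp(4*t)]
  [-t*exp(4*t), -2*t*exp(4*t) + exp(4*t)]

Strategy: write A = P · J · P⁻¹ where J is a Jordan canonical form, so e^{tA} = P · e^{tJ} · P⁻¹, and e^{tJ} can be computed block-by-block.

A has Jordan form
J =
  [4, 1]
  [0, 4]
(up to reordering of blocks).

Per-block formulas:
  For a 2×2 Jordan block J_2(4): exp(t · J_2(4)) = e^(4t)·(I + t·N), where N is the 2×2 nilpotent shift.

After assembling e^{tJ} and conjugating by P, we get:

e^{tA} =
  [2*t*exp(4*t) + exp(4*t), 4*t*exp(4*t)]
  [-t*exp(4*t), -2*t*exp(4*t) + exp(4*t)]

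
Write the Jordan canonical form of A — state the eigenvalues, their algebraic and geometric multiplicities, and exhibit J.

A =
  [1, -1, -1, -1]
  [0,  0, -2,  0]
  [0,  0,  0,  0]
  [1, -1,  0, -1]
J_3(0) ⊕ J_1(0)

The characteristic polynomial is
  det(x·I − A) = x^4

Eigenvalues and multiplicities (the geometric multiplicity of λ is n − rank(A − λI), which equals the number of Jordan blocks for λ):
  λ = 0: algebraic multiplicity = 4, geometric multiplicity = 2

Determining the block sizes for each eigenvalue:
  λ = 0: with am = 4 and gm = 2, the partition is not yet determined (e.g. several partitions of 4 into 2 parts exist). Let N = A − (0)·I. Computing rank(N^1) = 2, rank(N^2) = 1, rank(N^3) = 0; the number of blocks of size ≥ j is rank(N^{j−1}) − rank(N^j), giving [2, 1, 1]. So we have 1 block(s) of size 3, 1 block(s) of size 1 → block sizes [3, 1]

Assembling the blocks gives a Jordan form
J =
  [0, 1, 0, 0]
  [0, 0, 1, 0]
  [0, 0, 0, 0]
  [0, 0, 0, 0]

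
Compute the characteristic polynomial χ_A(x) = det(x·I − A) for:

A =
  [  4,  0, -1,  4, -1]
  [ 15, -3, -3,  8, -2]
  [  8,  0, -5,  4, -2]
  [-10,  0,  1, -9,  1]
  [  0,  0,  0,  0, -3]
x^5 + 16*x^4 + 102*x^3 + 324*x^2 + 513*x + 324

Expanding det(x·I − A) (e.g. by cofactor expansion or by noting that A is similar to its Jordan form J, which has the same characteristic polynomial as A) gives
  χ_A(x) = x^5 + 16*x^4 + 102*x^3 + 324*x^2 + 513*x + 324
which factors as (x + 3)^4*(x + 4). The eigenvalues (with algebraic multiplicities) are λ = -4 with multiplicity 1, λ = -3 with multiplicity 4.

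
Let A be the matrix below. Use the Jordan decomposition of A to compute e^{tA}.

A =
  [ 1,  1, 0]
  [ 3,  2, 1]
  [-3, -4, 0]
e^{tA} =
  [3*t^2*exp(t)/2 + exp(t), t^2*exp(t)/2 + t*exp(t), t^2*exp(t)/2]
  [3*t*exp(t), t*exp(t) + exp(t), t*exp(t)]
  [-9*t^2*exp(t)/2 - 3*t*exp(t), -3*t^2*exp(t)/2 - 4*t*exp(t), -3*t^2*exp(t)/2 - t*exp(t) + exp(t)]

Strategy: write A = P · J · P⁻¹ where J is a Jordan canonical form, so e^{tA} = P · e^{tJ} · P⁻¹, and e^{tJ} can be computed block-by-block.

A has Jordan form
J =
  [1, 1, 0]
  [0, 1, 1]
  [0, 0, 1]
(up to reordering of blocks).

Per-block formulas:
  For a 3×3 Jordan block J_3(1): exp(t · J_3(1)) = e^(1t)·(I + t·N + (t^2/2)·N^2), where N is the 3×3 nilpotent shift.

After assembling e^{tJ} and conjugating by P, we get:

e^{tA} =
  [3*t^2*exp(t)/2 + exp(t), t^2*exp(t)/2 + t*exp(t), t^2*exp(t)/2]
  [3*t*exp(t), t*exp(t) + exp(t), t*exp(t)]
  [-9*t^2*exp(t)/2 - 3*t*exp(t), -3*t^2*exp(t)/2 - 4*t*exp(t), -3*t^2*exp(t)/2 - t*exp(t) + exp(t)]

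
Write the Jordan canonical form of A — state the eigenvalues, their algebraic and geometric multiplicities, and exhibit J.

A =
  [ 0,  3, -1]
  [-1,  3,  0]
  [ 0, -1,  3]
J_3(2)

The characteristic polynomial is
  det(x·I − A) = x^3 - 6*x^2 + 12*x - 8 = (x - 2)^3

Eigenvalues and multiplicities (the geometric multiplicity of λ is n − rank(A − λI), which equals the number of Jordan blocks for λ):
  λ = 2: algebraic multiplicity = 3, geometric multiplicity = 1

Determining the block sizes for each eigenvalue:
  λ = 2: one block (gm = 1), so the single block has size am = 3 → block sizes [3]

Assembling the blocks gives a Jordan form
J =
  [2, 1, 0]
  [0, 2, 1]
  [0, 0, 2]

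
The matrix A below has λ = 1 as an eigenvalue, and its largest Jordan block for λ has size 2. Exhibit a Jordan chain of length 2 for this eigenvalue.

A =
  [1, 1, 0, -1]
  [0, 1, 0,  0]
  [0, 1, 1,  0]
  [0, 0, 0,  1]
A Jordan chain for λ = 1 of length 2:
v_1 = (1, 0, 1, 0)ᵀ
v_2 = (0, 1, 0, 0)ᵀ

Let N = A − (1)·I. We want v_2 with N^2 v_2 = 0 but N^1 v_2 ≠ 0; then v_{j-1} := N · v_j for j = 2, …, 2.

Pick v_2 = (0, 1, 0, 0)ᵀ.
Then v_1 = N · v_2 = (1, 0, 1, 0)ᵀ.

Sanity check: (A − (1)·I) v_1 = (0, 0, 0, 0)ᵀ = 0. ✓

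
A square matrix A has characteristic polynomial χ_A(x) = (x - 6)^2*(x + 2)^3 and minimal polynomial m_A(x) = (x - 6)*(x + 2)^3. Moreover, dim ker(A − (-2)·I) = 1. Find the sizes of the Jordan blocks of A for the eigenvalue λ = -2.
Block sizes for λ = -2: [3]

Step 1 — from the characteristic polynomial, algebraic multiplicity of λ = -2 is 3. From dim ker(A − (-2)·I) = 1, there are exactly 1 Jordan blocks for λ = -2.
Step 2 — from the minimal polynomial, the factor (x + 2)^3 tells us the largest block for λ = -2 has size 3.
Step 3 — with total size 3, 1 blocks, and largest block 3, the block sizes (in nonincreasing order) are [3].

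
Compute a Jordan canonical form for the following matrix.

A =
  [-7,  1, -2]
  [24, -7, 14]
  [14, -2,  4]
J_2(-5) ⊕ J_1(0)

The characteristic polynomial is
  det(x·I − A) = x^3 + 10*x^2 + 25*x = x*(x + 5)^2

Eigenvalues and multiplicities (the geometric multiplicity of λ is n − rank(A − λI), which equals the number of Jordan blocks for λ):
  λ = -5: algebraic multiplicity = 2, geometric multiplicity = 1
  λ = 0: algebraic multiplicity = 1, geometric multiplicity = 1

Determining the block sizes for each eigenvalue:
  λ = -5: one block (gm = 1), so the single block has size am = 2 → block sizes [2]
  λ = 0: one block (gm = 1), so the single block has size am = 1 → block sizes [1]

Assembling the blocks gives a Jordan form
J =
  [-5,  1, 0]
  [ 0, -5, 0]
  [ 0,  0, 0]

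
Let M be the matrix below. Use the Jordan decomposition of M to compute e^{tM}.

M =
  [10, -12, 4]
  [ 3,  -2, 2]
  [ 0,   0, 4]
e^{tM} =
  [6*t*exp(4*t) + exp(4*t), -12*t*exp(4*t), 4*t*exp(4*t)]
  [3*t*exp(4*t), -6*t*exp(4*t) + exp(4*t), 2*t*exp(4*t)]
  [0, 0, exp(4*t)]

Strategy: write M = P · J · P⁻¹ where J is a Jordan canonical form, so e^{tM} = P · e^{tJ} · P⁻¹, and e^{tJ} can be computed block-by-block.

M has Jordan form
J =
  [4, 1, 0]
  [0, 4, 0]
  [0, 0, 4]
(up to reordering of blocks).

Per-block formulas:
  For a 2×2 Jordan block J_2(4): exp(t · J_2(4)) = e^(4t)·(I + t·N), where N is the 2×2 nilpotent shift.
  For a 1×1 block at λ = 4: exp(t · [4]) = [e^(4t)].

After assembling e^{tJ} and conjugating by P, we get:

e^{tM} =
  [6*t*exp(4*t) + exp(4*t), -12*t*exp(4*t), 4*t*exp(4*t)]
  [3*t*exp(4*t), -6*t*exp(4*t) + exp(4*t), 2*t*exp(4*t)]
  [0, 0, exp(4*t)]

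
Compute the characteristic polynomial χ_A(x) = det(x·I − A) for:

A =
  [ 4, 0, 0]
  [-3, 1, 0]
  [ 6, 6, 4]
x^3 - 9*x^2 + 24*x - 16

Expanding det(x·I − A) (e.g. by cofactor expansion or by noting that A is similar to its Jordan form J, which has the same characteristic polynomial as A) gives
  χ_A(x) = x^3 - 9*x^2 + 24*x - 16
which factors as (x - 4)^2*(x - 1). The eigenvalues (with algebraic multiplicities) are λ = 1 with multiplicity 1, λ = 4 with multiplicity 2.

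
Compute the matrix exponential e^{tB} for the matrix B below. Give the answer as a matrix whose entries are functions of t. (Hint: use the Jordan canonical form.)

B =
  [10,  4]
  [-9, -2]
e^{tB} =
  [6*t*exp(4*t) + exp(4*t), 4*t*exp(4*t)]
  [-9*t*exp(4*t), -6*t*exp(4*t) + exp(4*t)]

Strategy: write B = P · J · P⁻¹ where J is a Jordan canonical form, so e^{tB} = P · e^{tJ} · P⁻¹, and e^{tJ} can be computed block-by-block.

B has Jordan form
J =
  [4, 1]
  [0, 4]
(up to reordering of blocks).

Per-block formulas:
  For a 2×2 Jordan block J_2(4): exp(t · J_2(4)) = e^(4t)·(I + t·N), where N is the 2×2 nilpotent shift.

After assembling e^{tJ} and conjugating by P, we get:

e^{tB} =
  [6*t*exp(4*t) + exp(4*t), 4*t*exp(4*t)]
  [-9*t*exp(4*t), -6*t*exp(4*t) + exp(4*t)]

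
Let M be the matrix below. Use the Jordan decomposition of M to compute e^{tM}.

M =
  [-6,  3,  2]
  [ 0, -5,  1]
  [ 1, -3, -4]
e^{tM} =
  [3*t^2*exp(-5*t)/2 - t*exp(-5*t) + exp(-5*t), -9*t^2*exp(-5*t)/2 + 3*t*exp(-5*t), 3*t^2*exp(-5*t)/2 + 2*t*exp(-5*t)]
  [t^2*exp(-5*t)/2, -3*t^2*exp(-5*t)/2 + exp(-5*t), t^2*exp(-5*t)/2 + t*exp(-5*t)]
  [t*exp(-5*t), -3*t*exp(-5*t), t*exp(-5*t) + exp(-5*t)]

Strategy: write M = P · J · P⁻¹ where J is a Jordan canonical form, so e^{tM} = P · e^{tJ} · P⁻¹, and e^{tJ} can be computed block-by-block.

M has Jordan form
J =
  [-5,  1,  0]
  [ 0, -5,  1]
  [ 0,  0, -5]
(up to reordering of blocks).

Per-block formulas:
  For a 3×3 Jordan block J_3(-5): exp(t · J_3(-5)) = e^(-5t)·(I + t·N + (t^2/2)·N^2), where N is the 3×3 nilpotent shift.

After assembling e^{tJ} and conjugating by P, we get:

e^{tM} =
  [3*t^2*exp(-5*t)/2 - t*exp(-5*t) + exp(-5*t), -9*t^2*exp(-5*t)/2 + 3*t*exp(-5*t), 3*t^2*exp(-5*t)/2 + 2*t*exp(-5*t)]
  [t^2*exp(-5*t)/2, -3*t^2*exp(-5*t)/2 + exp(-5*t), t^2*exp(-5*t)/2 + t*exp(-5*t)]
  [t*exp(-5*t), -3*t*exp(-5*t), t*exp(-5*t) + exp(-5*t)]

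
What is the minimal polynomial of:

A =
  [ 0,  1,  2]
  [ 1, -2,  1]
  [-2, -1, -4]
x^3 + 6*x^2 + 12*x + 8

The characteristic polynomial is χ_A(x) = (x + 2)^3, so the eigenvalues are known. The minimal polynomial is
  m_A(x) = Π_λ (x − λ)^{k_λ}
where k_λ is the size of the *largest* Jordan block for λ (equivalently, the smallest k with (A − λI)^k v = 0 for every generalised eigenvector v of λ).

  λ = -2: largest Jordan block has size 3, contributing (x + 2)^3

So m_A(x) = (x + 2)^3 = x^3 + 6*x^2 + 12*x + 8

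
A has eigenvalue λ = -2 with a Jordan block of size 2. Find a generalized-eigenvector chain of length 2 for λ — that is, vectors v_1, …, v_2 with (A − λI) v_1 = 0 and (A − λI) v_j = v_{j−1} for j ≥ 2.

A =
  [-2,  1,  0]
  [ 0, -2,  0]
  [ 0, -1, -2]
A Jordan chain for λ = -2 of length 2:
v_1 = (1, 0, -1)ᵀ
v_2 = (0, 1, 0)ᵀ

Let N = A − (-2)·I. We want v_2 with N^2 v_2 = 0 but N^1 v_2 ≠ 0; then v_{j-1} := N · v_j for j = 2, …, 2.

Pick v_2 = (0, 1, 0)ᵀ.
Then v_1 = N · v_2 = (1, 0, -1)ᵀ.

Sanity check: (A − (-2)·I) v_1 = (0, 0, 0)ᵀ = 0. ✓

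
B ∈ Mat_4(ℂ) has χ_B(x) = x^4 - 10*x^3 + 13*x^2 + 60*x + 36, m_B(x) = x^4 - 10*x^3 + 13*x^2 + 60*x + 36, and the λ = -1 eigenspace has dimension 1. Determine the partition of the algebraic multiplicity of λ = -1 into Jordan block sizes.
Block sizes for λ = -1: [2]

Step 1 — from the characteristic polynomial, algebraic multiplicity of λ = -1 is 2. From dim ker(B − (-1)·I) = 1, there are exactly 1 Jordan blocks for λ = -1.
Step 2 — from the minimal polynomial, the factor (x + 1)^2 tells us the largest block for λ = -1 has size 2.
Step 3 — with total size 2, 1 blocks, and largest block 2, the block sizes (in nonincreasing order) are [2].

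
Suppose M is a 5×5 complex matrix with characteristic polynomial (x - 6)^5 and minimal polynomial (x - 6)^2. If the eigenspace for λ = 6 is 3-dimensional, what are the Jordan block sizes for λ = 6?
Block sizes for λ = 6: [2, 2, 1]

Step 1 — from the characteristic polynomial, algebraic multiplicity of λ = 6 is 5. From dim ker(M − (6)·I) = 3, there are exactly 3 Jordan blocks for λ = 6.
Step 2 — from the minimal polynomial, the factor (x − 6)^2 tells us the largest block for λ = 6 has size 2.
Step 3 — with total size 5, 3 blocks, and largest block 2, the block sizes (in nonincreasing order) are [2, 2, 1].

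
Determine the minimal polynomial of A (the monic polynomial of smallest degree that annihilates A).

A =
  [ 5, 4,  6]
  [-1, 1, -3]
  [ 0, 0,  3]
x^2 - 6*x + 9

The characteristic polynomial is χ_A(x) = (x - 3)^3, so the eigenvalues are known. The minimal polynomial is
  m_A(x) = Π_λ (x − λ)^{k_λ}
where k_λ is the size of the *largest* Jordan block for λ (equivalently, the smallest k with (A − λI)^k v = 0 for every generalised eigenvector v of λ).

  λ = 3: largest Jordan block has size 2, contributing (x − 3)^2

So m_A(x) = (x - 3)^2 = x^2 - 6*x + 9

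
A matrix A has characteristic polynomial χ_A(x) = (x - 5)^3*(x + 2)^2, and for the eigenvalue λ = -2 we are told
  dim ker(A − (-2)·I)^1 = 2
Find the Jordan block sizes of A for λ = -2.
Block sizes for λ = -2: [1, 1]

From the dimensions of kernels of powers, the number of Jordan blocks of size at least j is d_j − d_{j−1} where d_j = dim ker(N^j) (with d_0 = 0). Computing the differences gives [2].
The number of blocks of size exactly k is (#blocks of size ≥ k) − (#blocks of size ≥ k + 1), so the partition is: 2 block(s) of size 1.
In nonincreasing order the block sizes are [1, 1].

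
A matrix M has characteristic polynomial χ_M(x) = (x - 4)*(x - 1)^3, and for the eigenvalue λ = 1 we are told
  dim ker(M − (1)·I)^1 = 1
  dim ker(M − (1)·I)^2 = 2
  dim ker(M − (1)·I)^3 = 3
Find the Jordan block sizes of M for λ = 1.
Block sizes for λ = 1: [3]

From the dimensions of kernels of powers, the number of Jordan blocks of size at least j is d_j − d_{j−1} where d_j = dim ker(N^j) (with d_0 = 0). Computing the differences gives [1, 1, 1].
The number of blocks of size exactly k is (#blocks of size ≥ k) − (#blocks of size ≥ k + 1), so the partition is: 1 block(s) of size 3.
In nonincreasing order the block sizes are [3].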